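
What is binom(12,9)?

C(12,9) = C(12,3) by symmetry.
C(12,3) = (12·11·10) / 3! = 1320 / 6 = 220.

220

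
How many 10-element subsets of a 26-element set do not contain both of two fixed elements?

4576264

All 10-subsets: C(26,10) = 5311735. Those containing both fixed elements: C(24,8) = 735471.
5311735 − 735471 = 4576264.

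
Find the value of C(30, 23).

C(30,23) = C(30,7) by symmetry.
C(30,7) = (30·29·28·27·26·25·24) / 7! = 10260432000 / 5040 = 2035800.

2035800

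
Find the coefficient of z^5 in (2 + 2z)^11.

946176

The general term is C(11,j)·(2)^j·(2z)^(11-j); the z^5 term has j = 6.
C(11,6) = 462.
Coefficient = C(11,6) · 2^6 · 2^5 = 462 · 64 · 32 = 946176.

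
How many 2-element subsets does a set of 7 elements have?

21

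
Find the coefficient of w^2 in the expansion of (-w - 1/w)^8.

General term: C(8,j)·(-w)^j·(-1/w)^(8-j), with w-exponent 1j − 1(8−j) = 2j − 8.
Set 2j − 8 = 2: j = 5.
C(8,5) = 56; (-1)^5 = -1; (-1)^3 = -1.
Coefficient = 56 · (-1) · (-1) = 56.

56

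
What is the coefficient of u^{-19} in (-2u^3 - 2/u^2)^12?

49152

General term: C(12,j)·(-2u^3)^j·(-2/u^2)^(12-j), with u-exponent 3j − 2(12−j) = 5j − 24.
Set 5j − 24 = -19: j = 1.
C(12,1) = 12; (-2)^1 = -2; (-2)^11 = -2048.
Coefficient = 12 · (-2) · (-2048) = 49152.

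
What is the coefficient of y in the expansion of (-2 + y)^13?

53248

The general term is C(13,j)·(-2)^j·(y)^(13-j); the y^1 term has j = 12.
C(13,12) = 13.
Coefficient = C(13,12) · (-2)^12 = 13 · 4096 = 53248.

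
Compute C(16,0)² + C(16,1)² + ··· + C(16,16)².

601080390

By Vandermonde's identity, Σ C(16,k)² = C(32,16) = 601080390.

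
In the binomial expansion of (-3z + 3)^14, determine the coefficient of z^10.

The general term is C(14,j)·(-3z)^j·(3)^(14-j); the z^10 term has j = 10.
C(14,10) = 1001.
Coefficient = C(14,10) · (-3)^10 · 3^4 = 1001 · 59049 · 81 = 4787751969.

4787751969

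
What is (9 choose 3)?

C(9,3) = (9·8·7) / 3! = 504 / 6 = 84.

84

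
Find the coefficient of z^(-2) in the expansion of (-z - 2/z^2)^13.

-41184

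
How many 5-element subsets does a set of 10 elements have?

C(10,5) = (10·9·8·7·6) / 5! = 30240 / 120 = 252.

252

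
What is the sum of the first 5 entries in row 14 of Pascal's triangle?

1471

1 + 14 + 91 + 364 + 1001 = 1471.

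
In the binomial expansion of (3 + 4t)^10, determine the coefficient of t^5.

The general term is C(10,j)·(3)^j·(4t)^(10-j); the t^5 term has j = 5.
C(10,5) = 252.
Coefficient = C(10,5) · 3^5 · 4^5 = 252 · 243 · 1024 = 62705664.

62705664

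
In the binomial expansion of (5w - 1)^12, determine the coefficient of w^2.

The general term is C(12,j)·(5w)^j·(-1)^(12-j); the w^2 term has j = 2.
C(12,2) = 66.
Coefficient = C(12,2) · 5^2 = 66 · 25 = 1650.

1650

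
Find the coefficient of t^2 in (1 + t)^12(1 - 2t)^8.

-14

Coefficient of t^2 = Σ_{j} C(12,j)·1^j·C(8,2-j)·(-2)^(2-j) for j from 0 to 2.
= 112 + (-192) + 66 = -14.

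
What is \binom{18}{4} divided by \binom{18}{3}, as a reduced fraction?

C(n,k+1)/C(n,k) = (n−k)/(k+1) = (18−3)/(3+1) = 15/4.

15/4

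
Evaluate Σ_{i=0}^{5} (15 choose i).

4944

1 + 15 + 105 + 455 + 1365 + 3003 = 4944.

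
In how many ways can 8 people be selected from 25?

1081575

This is C(25,8) = 1081575.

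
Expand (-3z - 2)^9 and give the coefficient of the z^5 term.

-489888

The general term is C(9,j)·(-3z)^j·(-2)^(9-j); the z^5 term has j = 5.
C(9,5) = 126.
Coefficient = C(9,5) · (-3)^5 · (-2)^4 = 126 · (-243) · 16 = -489888.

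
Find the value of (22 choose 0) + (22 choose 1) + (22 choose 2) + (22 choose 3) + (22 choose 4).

1 + 22 + 231 + 1540 + 7315 = 9109.

9109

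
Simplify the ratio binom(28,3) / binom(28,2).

26/3

C(n,k+1)/C(n,k) = (n−k)/(k+1) = (28−2)/(2+1) = 26/3.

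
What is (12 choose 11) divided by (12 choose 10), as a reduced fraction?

2/11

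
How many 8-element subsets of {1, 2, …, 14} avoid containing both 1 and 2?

2079

All 8-subsets: C(14,8) = 3003. Those containing both fixed elements: C(12,6) = 924.
3003 − 924 = 2079.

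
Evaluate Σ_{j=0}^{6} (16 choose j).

14893

1 + 16 + 120 + 560 + 1820 + 4368 + 8008 = 14893.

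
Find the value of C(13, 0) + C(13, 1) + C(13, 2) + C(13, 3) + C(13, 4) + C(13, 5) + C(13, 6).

4096

1 + 13 + 78 + 286 + 715 + 1287 + 1716 = 4096.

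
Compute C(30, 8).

5852925

C(30,8) = (30·29·28·27·26·25·24·23) / 8! = 235989936000 / 40320 = 5852925.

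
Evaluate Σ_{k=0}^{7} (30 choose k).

2804012

1 + 30 + 435 + 4060 + 27405 + 142506 + 593775 + 2035800 = 2804012.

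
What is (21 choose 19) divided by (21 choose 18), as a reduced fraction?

3/19

C(n,k+1)/C(n,k) = (n−k)/(k+1) = (21−18)/(18+1) = 3/19.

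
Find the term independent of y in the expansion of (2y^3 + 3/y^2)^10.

2449440

General term: C(10,j)·(2y^3)^j·(3/y^2)^(10-j), with y-exponent 3j − 2(10−j) = 5j − 20.
Set 5j − 20 = 0: j = 4.
C(10,4) = 210; 2^4 = 16; 3^6 = 729.
Coefficient = 210 · 16 · 729 = 2449440.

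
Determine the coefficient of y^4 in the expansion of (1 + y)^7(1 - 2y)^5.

Coefficient of y^4 = Σ_{j} C(7,j)·1^j·C(5,4-j)·(-2)^(4-j) for j from 0 to 4.
= 80 + (-560) + 840 + (-350) + 35 = 45.

45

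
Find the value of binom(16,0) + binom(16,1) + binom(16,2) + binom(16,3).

1 + 16 + 120 + 560 = 697.

697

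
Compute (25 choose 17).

C(25,17) = C(25,8) by symmetry.
C(25,8) = (25·24·23·22·21·20·19·18) / 8! = 43609104000 / 40320 = 1081575.

1081575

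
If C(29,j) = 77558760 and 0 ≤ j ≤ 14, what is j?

C(29,j) increases on 0 ≤ j ≤ 14. C(29,13) = 67863915 and C(29,14) = 77558760, so j = 14.

14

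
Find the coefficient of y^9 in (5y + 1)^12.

429687500

The general term is C(12,j)·(5y)^j·(1)^(12-j); the y^9 term has j = 9.
C(12,9) = 220.
Coefficient = C(12,9) · 5^9 = 220 · 1953125 = 429687500.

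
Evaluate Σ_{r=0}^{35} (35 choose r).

34359738368

Setting x = 1 in (1+x)^35 gives Σ C(35,r) = 2^35 = 34359738368.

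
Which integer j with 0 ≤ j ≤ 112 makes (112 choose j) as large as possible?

C(112,j) is maximized at j = 112/2 = 56.

56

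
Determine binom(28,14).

40116600

C(28,14) = (28·27·26·25·24·23·22·21·20·19·18·17·16·15) / 14! = 3497296636753920000 / 87178291200 = 40116600.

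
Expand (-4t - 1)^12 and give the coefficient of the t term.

The general term is C(12,j)·(-4t)^j·(-1)^(12-j); the t^1 term has j = 1.
C(12,1) = 12.
Coefficient = C(12,1) · (-4)^1 · (-1)^11 = 12 · (-4) · (-1) = 48.

48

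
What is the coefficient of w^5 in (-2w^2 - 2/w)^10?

General term: C(10,j)·(-2w^2)^j·(-2/w)^(10-j), with w-exponent 2j − 1(10−j) = 3j − 10.
Set 3j − 10 = 5: j = 5.
C(10,5) = 252; (-2)^5 = -32; (-2)^5 = -32.
Coefficient = 252 · (-32) · (-32) = 258048.

258048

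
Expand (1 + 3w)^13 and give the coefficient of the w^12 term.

The general term is C(13,j)·(1)^j·(3w)^(13-j); the w^12 term has j = 1.
C(13,1) = 13.
Coefficient = C(13,1) · 3^12 = 13 · 531441 = 6908733.

6908733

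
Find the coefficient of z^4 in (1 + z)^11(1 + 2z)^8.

15178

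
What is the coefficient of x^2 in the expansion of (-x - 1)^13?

The general term is C(13,j)·(-x)^j·(-1)^(13-j); the x^2 term has j = 2.
C(13,2) = 78.
Coefficient = C(13,2) · (-1)^11 = 78 · (-1) = -78.

-78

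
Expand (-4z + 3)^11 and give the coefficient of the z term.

-2598156

The general term is C(11,j)·(-4z)^j·(3)^(11-j); the z^1 term has j = 1.
C(11,1) = 11.
Coefficient = C(11,1) · (-4)^1 · 3^10 = 11 · (-4) · 59049 = -2598156.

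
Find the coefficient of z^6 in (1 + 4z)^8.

The general term is C(8,j)·(1)^j·(4z)^(8-j); the z^6 term has j = 2.
C(8,2) = 28.
Coefficient = C(8,2) · 4^6 = 28 · 4096 = 114688.

114688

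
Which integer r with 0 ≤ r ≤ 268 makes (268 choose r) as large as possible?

134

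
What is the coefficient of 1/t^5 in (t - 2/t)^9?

General term: C(9,j)·(t)^j·(-2/t)^(9-j), with t-exponent 1j − 1(9−j) = 2j − 9.
Set 2j − 9 = -5: j = 2.
C(9,2) = 36; 1^2 = 1; (-2)^7 = -128.
Coefficient = 36 · 1 · (-128) = -4608.

-4608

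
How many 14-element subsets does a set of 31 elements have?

265182525

C(31,14) = (31·30·29·28·27·26·25·24·23·22·21·20·19·18) / 14! = 23118159385601280000 / 87178291200 = 265182525.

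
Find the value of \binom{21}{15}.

54264

C(21,15) = C(21,6) by symmetry.
C(21,6) = (21·20·19·18·17·16) / 6! = 39070080 / 720 = 54264.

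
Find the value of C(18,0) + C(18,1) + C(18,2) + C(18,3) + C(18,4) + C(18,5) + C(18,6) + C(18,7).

1 + 18 + 153 + 816 + 3060 + 8568 + 18564 + 31824 = 63004.

63004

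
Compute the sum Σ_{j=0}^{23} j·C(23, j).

96468992

Differentiating (1+x)^23 and setting x=1: Σ j·C(23,j) = 23·2^22 = 96468992.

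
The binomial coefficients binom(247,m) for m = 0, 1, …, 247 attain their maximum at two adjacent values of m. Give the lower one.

For odd n = 247, C(247,m) peaks at m = (n−1)/2 and (n+1)/2; the lower is 123.

123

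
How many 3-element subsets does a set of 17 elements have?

680

C(17,3) = (17·16·15) / 3! = 4080 / 6 = 680.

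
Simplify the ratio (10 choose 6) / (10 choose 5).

C(n,k+1)/C(n,k) = (n−k)/(k+1) = (10−5)/(5+1) = 5/6.

5/6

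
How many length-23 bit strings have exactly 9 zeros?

817190

Choose the 9 positions: C(23,9) = 817190.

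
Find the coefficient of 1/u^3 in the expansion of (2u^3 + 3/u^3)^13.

General term: C(13,j)·(2u^3)^j·(3/u^3)^(13-j), with u-exponent 3j − 3(13−j) = 6j − 39.
Set 6j − 39 = -3: j = 6.
C(13,6) = 1716; 2^6 = 64; 3^7 = 2187.
Coefficient = 1716 · 64 · 2187 = 240185088.

240185088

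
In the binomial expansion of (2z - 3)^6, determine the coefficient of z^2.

The general term is C(6,j)·(2z)^j·(-3)^(6-j); the z^2 term has j = 2.
C(6,2) = 15.
Coefficient = C(6,2) · 2^2 · (-3)^4 = 15 · 4 · 81 = 4860.

4860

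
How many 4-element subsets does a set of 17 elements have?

C(17,4) = (17·16·15·14) / 4! = 57120 / 24 = 2380.

2380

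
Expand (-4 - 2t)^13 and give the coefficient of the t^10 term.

-18743296

The general term is C(13,j)·(-4)^j·(-2t)^(13-j); the t^10 term has j = 3.
C(13,3) = 286.
Coefficient = C(13,3) · (-4)^3 · (-2)^10 = 286 · (-64) · 1024 = -18743296.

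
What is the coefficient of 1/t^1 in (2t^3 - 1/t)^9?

General term: C(9,j)·(2t^3)^j·(-1/t)^(9-j), with t-exponent 3j − 1(9−j) = 4j − 9.
Set 4j − 9 = -1: j = 2.
C(9,2) = 36; 2^2 = 4; (-1)^7 = -1.
Coefficient = 36 · 4 · (-1) = -144.

-144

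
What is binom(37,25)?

1852482996

C(37,25) = C(37,12) by symmetry.
C(37,12) = (37·36·35·34·33·32·31·30·29·28·27·26) / 12! = 887342319056793600 / 479001600 = 1852482996.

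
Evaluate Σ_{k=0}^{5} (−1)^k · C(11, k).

-252

The partial alternating sum Σ_{k=0}^{5} (−1)^k C(11,k) = (−1)^5 C(10,5) = -252.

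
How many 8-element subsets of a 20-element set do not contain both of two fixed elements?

107406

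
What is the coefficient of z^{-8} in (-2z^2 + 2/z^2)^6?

-384

General term: C(6,j)·(-2z^2)^j·(2/z^2)^(6-j), with z-exponent 2j − 2(6−j) = 4j − 12.
Set 4j − 12 = -8: j = 1.
C(6,1) = 6; (-2)^1 = -2; 2^5 = 32.
Coefficient = 6 · (-2) · 32 = -384.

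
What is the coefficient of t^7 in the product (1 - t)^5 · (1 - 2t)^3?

-52

Coefficient of t^7 = Σ_{j} C(5,j)·(-1)^j·C(3,7-j)·(-2)^(7-j) for j from 4 to 5.
= (-40) + (-12) = -52.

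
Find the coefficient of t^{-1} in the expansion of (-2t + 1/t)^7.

-280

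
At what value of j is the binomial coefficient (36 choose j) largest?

18

C(36,j) is maximized at j = 36/2 = 18.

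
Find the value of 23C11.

1352078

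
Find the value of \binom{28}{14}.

40116600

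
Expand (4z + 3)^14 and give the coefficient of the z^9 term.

127529385984

The general term is C(14,j)·(4z)^j·(3)^(14-j); the z^9 term has j = 9.
C(14,9) = 2002.
Coefficient = C(14,9) · 4^9 · 3^5 = 2002 · 262144 · 243 = 127529385984.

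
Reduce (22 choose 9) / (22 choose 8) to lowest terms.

C(n,k+1)/C(n,k) = (n−k)/(k+1) = (22−8)/(8+1) = 14/9.

14/9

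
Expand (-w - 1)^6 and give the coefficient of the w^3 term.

The general term is C(6,j)·(-w)^j·(-1)^(6-j); the w^3 term has j = 3.
C(6,3) = 20.
Coefficient = C(6,3) · (-1)^3 · (-1)^3 = 20 · (-1) · (-1) = 20.

20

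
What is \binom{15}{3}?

455

C(15,3) = (15·14·13) / 3! = 2730 / 6 = 455.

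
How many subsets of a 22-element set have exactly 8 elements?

Choose the 8 positions: C(22,8) = 319770.

319770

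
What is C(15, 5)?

3003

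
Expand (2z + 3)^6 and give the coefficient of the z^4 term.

2160

The general term is C(6,j)·(2z)^j·(3)^(6-j); the z^4 term has j = 4.
C(6,4) = 15.
Coefficient = C(6,4) · 2^4 · 3^2 = 15 · 16 · 9 = 2160.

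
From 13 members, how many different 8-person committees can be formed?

1287

This is C(13,8) = 1287.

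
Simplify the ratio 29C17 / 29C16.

C(n,k+1)/C(n,k) = (n−k)/(k+1) = (29−16)/(16+1) = 13/17.

13/17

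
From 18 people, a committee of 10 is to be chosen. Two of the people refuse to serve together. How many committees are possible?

30888

All 10-subsets: C(18,10) = 43758. Those containing both fixed elements: C(16,8) = 12870.
43758 − 12870 = 30888.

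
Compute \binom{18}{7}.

C(18,7) = (18·17·16·15·14·13·12) / 7! = 160392960 / 5040 = 31824.

31824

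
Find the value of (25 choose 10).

3268760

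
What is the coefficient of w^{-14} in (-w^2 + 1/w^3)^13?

-1287

General term: C(13,j)·(-w^2)^j·(1/w^3)^(13-j), with w-exponent 2j − 3(13−j) = 5j − 39.
Set 5j − 39 = -14: j = 5.
C(13,5) = 1287; (-1)^5 = -1; 1^8 = 1.
Coefficient = 1287 · (-1) · 1 = -1287.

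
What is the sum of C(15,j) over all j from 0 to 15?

32768

Setting x = 1 in (1+x)^15 gives Σ C(15,j) = 2^15 = 32768.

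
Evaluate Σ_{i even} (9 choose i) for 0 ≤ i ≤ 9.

256

Even-i terms of row 9 sum to 2^8 = 256.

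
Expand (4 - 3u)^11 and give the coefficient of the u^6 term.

344881152

The general term is C(11,j)·(4)^j·(-3u)^(11-j); the u^6 term has j = 5.
C(11,5) = 462.
Coefficient = C(11,5) · 4^5 · (-3)^6 = 462 · 1024 · 729 = 344881152.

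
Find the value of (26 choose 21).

65780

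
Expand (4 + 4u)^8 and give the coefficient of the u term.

524288

The general term is C(8,j)·(4)^j·(4u)^(8-j); the u^1 term has j = 7.
C(8,7) = 8.
Coefficient = C(8,7) · 4^7 · 4^1 = 8 · 16384 · 4 = 524288.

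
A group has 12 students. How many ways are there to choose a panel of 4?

495

This is C(12,4) = 495.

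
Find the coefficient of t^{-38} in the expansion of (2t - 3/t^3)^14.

-44641044

General term: C(14,j)·(2t)^j·(-3/t^3)^(14-j), with t-exponent 1j − 3(14−j) = 4j − 42.
Set 4j − 42 = -38: j = 1.
C(14,1) = 14; 2^1 = 2; (-3)^13 = -1594323.
Coefficient = 14 · 2 · (-1594323) = -44641044.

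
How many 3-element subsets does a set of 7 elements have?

C(7,3) = (7·6·5) / 3! = 210 / 6 = 35.

35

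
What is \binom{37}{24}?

3562467300

C(37,24) = C(37,13) by symmetry.
C(37,13) = (37·36·35·34·33·32·31·30·29·28·27·26·25) / 13! = 22183557976419840000 / 6227020800 = 3562467300.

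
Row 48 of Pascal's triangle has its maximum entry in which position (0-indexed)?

24

C(48,m) is maximized at m = 48/2 = 24.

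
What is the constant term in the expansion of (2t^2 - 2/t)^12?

2027520

General term: C(12,j)·(2t^2)^j·(-2/t)^(12-j), with t-exponent 2j − 1(12−j) = 3j − 12.
Set 3j − 12 = 0: j = 4.
C(12,4) = 495; 2^4 = 16; (-2)^8 = 256.
Coefficient = 495 · 16 · 256 = 2027520.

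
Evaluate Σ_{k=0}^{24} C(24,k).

Setting x = 1 in (1+x)^24 gives Σ C(24,k) = 2^24 = 16777216.

16777216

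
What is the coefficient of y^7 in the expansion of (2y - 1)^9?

The general term is C(9,j)·(2y)^j·(-1)^(9-j); the y^7 term has j = 7.
C(9,7) = 36.
Coefficient = C(9,7) · 2^7 = 36 · 128 = 4608.

4608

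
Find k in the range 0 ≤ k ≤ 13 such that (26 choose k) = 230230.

C(26,k) increases on 0 ≤ k ≤ 13. C(26,5) = 65780 and C(26,6) = 230230, so k = 6.

6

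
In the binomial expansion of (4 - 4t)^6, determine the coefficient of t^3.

-81920

The general term is C(6,j)·(4)^j·(-4t)^(6-j); the t^3 term has j = 3.
C(6,3) = 20.
Coefficient = C(6,3) · 4^3 · (-4)^3 = 20 · 64 · (-64) = -81920.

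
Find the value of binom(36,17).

8597496600

C(36,17) = (36·35·34·33·32·31·30·29·28·27·26·25·24·23·22·21·20) / 17! = 3058021453718104473600000 / 355687428096000 = 8597496600.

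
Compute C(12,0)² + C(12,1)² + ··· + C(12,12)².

2704156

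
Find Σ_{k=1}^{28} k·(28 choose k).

3758096384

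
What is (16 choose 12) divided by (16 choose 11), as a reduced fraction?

C(n,k+1)/C(n,k) = (n−k)/(k+1) = (16−11)/(11+1) = 5/12.

5/12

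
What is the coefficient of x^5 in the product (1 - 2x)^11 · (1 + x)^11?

Coefficient of x^5 = Σ_{j} C(11,j)·(-2)^j·C(11,5-j)·1^(5-j) for j from 0 to 5.
= 462 + (-7260) + 36300 + (-72600) + 58080 + (-14784) = 198.

198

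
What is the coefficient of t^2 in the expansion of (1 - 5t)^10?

The general term is C(10,j)·(1)^j·(-5t)^(10-j); the t^2 term has j = 8.
C(10,8) = 45.
Coefficient = C(10,8) · (-5)^2 = 45 · 25 = 1125.

1125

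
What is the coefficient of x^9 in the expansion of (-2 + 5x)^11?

The general term is C(11,j)·(-2)^j·(5x)^(11-j); the x^9 term has j = 2.
C(11,2) = 55.
Coefficient = C(11,2) · (-2)^2 · 5^9 = 55 · 4 · 1953125 = 429687500.

429687500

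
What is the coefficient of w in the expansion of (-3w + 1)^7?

The general term is C(7,j)·(-3w)^j·(1)^(7-j); the w^1 term has j = 1.
C(7,1) = 7.
Coefficient = C(7,1) · (-3)^1 = 7 · (-3) = -21.

-21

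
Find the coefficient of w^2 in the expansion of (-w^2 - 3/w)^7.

General term: C(7,j)·(-w^2)^j·(-3/w)^(7-j), with w-exponent 2j − 1(7−j) = 3j − 7.
Set 3j − 7 = 2: j = 3.
C(7,3) = 35; (-1)^3 = -1; (-3)^4 = 81.
Coefficient = 35 · (-1) · 81 = -2835.

-2835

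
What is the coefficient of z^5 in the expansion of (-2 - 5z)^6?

The general term is C(6,j)·(-2)^j·(-5z)^(6-j); the z^5 term has j = 1.
C(6,1) = 6.
Coefficient = C(6,1) · (-2)^1 · (-5)^5 = 6 · (-2) · (-3125) = 37500.

37500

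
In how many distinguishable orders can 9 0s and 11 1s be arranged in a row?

167960

Choose positions for the 0s: C(20,9) = 167960.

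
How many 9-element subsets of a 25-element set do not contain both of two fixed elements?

1797818

All 9-subsets: C(25,9) = 2042975. Those containing both fixed elements: C(23,7) = 245157.
2042975 − 245157 = 1797818.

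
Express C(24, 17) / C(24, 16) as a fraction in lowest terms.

8/17

C(n,k+1)/C(n,k) = (n−k)/(k+1) = (24−16)/(16+1) = 8/17.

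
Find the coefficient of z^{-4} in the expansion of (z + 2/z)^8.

1792

General term: C(8,j)·(z)^j·(2/z)^(8-j), with z-exponent 1j − 1(8−j) = 2j − 8.
Set 2j − 8 = -4: j = 2.
C(8,2) = 28; 1^2 = 1; 2^6 = 64.
Coefficient = 28 · 1 · 64 = 1792.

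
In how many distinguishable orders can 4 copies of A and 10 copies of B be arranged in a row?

1001

Choose positions for the A's: C(14,4) = 1001.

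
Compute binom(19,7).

C(19,7) = (19·18·17·16·15·14·13) / 7! = 253955520 / 5040 = 50388.

50388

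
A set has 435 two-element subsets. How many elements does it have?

n(n−1)/2 = 435 ⇒ n(n−1) = 870. Since 30·29 = 870, n = 30.

30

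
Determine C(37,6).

C(37,6) = (37·36·35·34·33·32) / 6! = 1673844480 / 720 = 2324784.

2324784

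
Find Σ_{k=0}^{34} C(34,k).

17179869184

The entries of row 34 sum to 2^34 = 17179869184.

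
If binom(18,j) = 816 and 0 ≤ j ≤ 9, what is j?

C(18,j) increases on 0 ≤ j ≤ 9. C(18,2) = 153 and C(18,3) = 816, so j = 3.

3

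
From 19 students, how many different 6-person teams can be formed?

This is C(19,6) = 27132.

27132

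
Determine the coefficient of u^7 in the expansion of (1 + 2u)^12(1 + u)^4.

Coefficient of u^7 = Σ_{j} C(12,j)·2^j·C(4,7-j)·1^(7-j) for j from 3 to 7.
= 1760 + 31680 + 152064 + 236544 + 101376 = 523424.

523424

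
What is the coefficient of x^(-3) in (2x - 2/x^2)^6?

-1280

General term: C(6,j)·(2x)^j·(-2/x^2)^(6-j), with x-exponent 1j − 2(6−j) = 3j − 12.
Set 3j − 12 = -3: j = 3.
C(6,3) = 20; 2^3 = 8; (-2)^3 = -8.
Coefficient = 20 · 8 · (-8) = -1280.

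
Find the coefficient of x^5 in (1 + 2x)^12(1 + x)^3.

Coefficient of x^5 = Σ_{j} C(12,j)·2^j·C(3,5-j)·1^(5-j) for j from 2 to 5.
= 264 + 5280 + 23760 + 25344 = 54648.

54648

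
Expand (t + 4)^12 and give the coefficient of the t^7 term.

811008

The general term is C(12,j)·(t)^j·(4)^(12-j); the t^7 term has j = 7.
C(12,7) = 792.
Coefficient = C(12,7) · 4^5 = 792 · 1024 = 811008.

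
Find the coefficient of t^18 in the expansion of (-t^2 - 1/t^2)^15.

General term: C(15,j)·(-t^2)^j·(-1/t^2)^(15-j), with t-exponent 2j − 2(15−j) = 4j − 30.
Set 4j − 30 = 18: j = 12.
C(15,12) = 455; (-1)^12 = 1; (-1)^3 = -1.
Coefficient = 455 · 1 · (-1) = -455.

-455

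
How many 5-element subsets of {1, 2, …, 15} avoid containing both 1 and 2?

All 5-subsets: C(15,5) = 3003. Those containing both fixed elements: C(13,3) = 286.
3003 − 286 = 2717.

2717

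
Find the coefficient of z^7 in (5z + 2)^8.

The general term is C(8,j)·(5z)^j·(2)^(8-j); the z^7 term has j = 7.
C(8,7) = 8.
Coefficient = C(8,7) · 5^7 · 2^1 = 8 · 78125 · 2 = 1250000.

1250000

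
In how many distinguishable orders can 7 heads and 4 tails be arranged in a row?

330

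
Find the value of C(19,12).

50388

C(19,12) = C(19,7) by symmetry.
C(19,7) = (19·18·17·16·15·14·13) / 7! = 253955520 / 5040 = 50388.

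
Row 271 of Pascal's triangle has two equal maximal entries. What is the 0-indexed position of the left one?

135

For odd n = 271, C(271,i) peaks at i = (n−1)/2 and (n+1)/2; the smaller is 135.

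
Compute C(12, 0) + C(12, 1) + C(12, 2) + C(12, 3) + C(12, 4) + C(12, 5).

1 + 12 + 66 + 220 + 495 + 792 = 1586.

1586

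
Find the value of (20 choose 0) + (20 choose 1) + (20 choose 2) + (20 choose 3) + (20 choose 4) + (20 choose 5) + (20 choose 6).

60460

1 + 20 + 190 + 1140 + 4845 + 15504 + 38760 = 60460.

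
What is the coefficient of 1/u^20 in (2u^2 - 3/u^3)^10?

General term: C(10,j)·(2u^2)^j·(-3/u^3)^(10-j), with u-exponent 2j − 3(10−j) = 5j − 30.
Set 5j − 30 = -20: j = 2.
C(10,2) = 45; 2^2 = 4; (-3)^8 = 6561.
Coefficient = 45 · 4 · 6561 = 1180980.

1180980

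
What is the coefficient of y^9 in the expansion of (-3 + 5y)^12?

The general term is C(12,j)·(-3)^j·(5y)^(12-j); the y^9 term has j = 3.
C(12,3) = 220.
Coefficient = C(12,3) · (-3)^3 · 5^9 = 220 · (-27) · 1953125 = -11601562500.

-11601562500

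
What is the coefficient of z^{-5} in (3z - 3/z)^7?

General term: C(7,j)·(3z)^j·(-3/z)^(7-j), with z-exponent 1j − 1(7−j) = 2j − 7.
Set 2j − 7 = -5: j = 1.
C(7,1) = 7; 3^1 = 3; (-3)^6 = 729.
Coefficient = 7 · 3 · 729 = 15309.

15309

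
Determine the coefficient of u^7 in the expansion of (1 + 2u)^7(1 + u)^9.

Coefficient of u^7 = Σ_{j} C(7,j)·2^j·C(9,7-j)·1^(7-j) for j from 0 to 7.
= 36 + 1176 + 10584 + 35280 + 47040 + 24192 + 4032 + 128 = 122468.

122468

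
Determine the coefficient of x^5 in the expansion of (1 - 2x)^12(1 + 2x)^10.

-2880

Coefficient of x^5 = Σ_{j} C(12,j)·(-2)^j·C(10,5-j)·2^(5-j) for j from 0 to 5.
= 8064 + (-80640) + 253440 + (-316800) + 158400 + (-25344) = -2880.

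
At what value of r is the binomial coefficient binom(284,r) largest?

C(284,r) is maximized at r = 284/2 = 142.

142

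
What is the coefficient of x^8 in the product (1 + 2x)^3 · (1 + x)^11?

Coefficient of x^8 = Σ_{j} C(3,j)·2^j·C(11,8-j)·1^(8-j) for j from 0 to 3.
= 165 + 1980 + 5544 + 3696 = 11385.

11385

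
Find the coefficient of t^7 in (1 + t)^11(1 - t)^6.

Coefficient of t^7 = Σ_{j} C(11,j)·1^j·C(6,7-j)·(-1)^(7-j) for j from 1 to 7.
= 11 + (-330) + 2475 + (-6600) + 6930 + (-2772) + 330 = 44.

44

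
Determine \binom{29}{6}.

C(29,6) = (29·28·27·26·25·24) / 6! = 342014400 / 720 = 475020.

475020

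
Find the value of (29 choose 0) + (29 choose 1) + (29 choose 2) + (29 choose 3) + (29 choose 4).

27841

1 + 29 + 406 + 3654 + 23751 = 27841.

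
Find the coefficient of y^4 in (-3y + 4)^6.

The general term is C(6,j)·(-3y)^j·(4)^(6-j); the y^4 term has j = 4.
C(6,4) = 15.
Coefficient = C(6,4) · (-3)^4 · 4^2 = 15 · 81 · 16 = 19440.

19440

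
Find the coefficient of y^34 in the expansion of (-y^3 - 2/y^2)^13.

-26

General term: C(13,j)·(-y^3)^j·(-2/y^2)^(13-j), with y-exponent 3j − 2(13−j) = 5j − 26.
Set 5j − 26 = 34: j = 12.
C(13,12) = 13; (-1)^12 = 1; (-2)^1 = -2.
Coefficient = 13 · 1 · (-2) = -26.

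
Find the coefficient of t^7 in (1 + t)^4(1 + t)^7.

330

Coefficient of t^7 = Σ_{j} C(4,j)·C(7,7-j) for j from 0 to 4.
= 1 + 28 + 126 + 140 + 35 = 330.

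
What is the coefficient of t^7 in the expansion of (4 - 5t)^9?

The general term is C(9,j)·(4)^j·(-5t)^(9-j); the t^7 term has j = 2.
C(9,2) = 36.
Coefficient = C(9,2) · 4^2 · (-5)^7 = 36 · 16 · (-78125) = -45000000.

-45000000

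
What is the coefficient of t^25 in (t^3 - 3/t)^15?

-729729

General term: C(15,j)·(t^3)^j·(-3/t)^(15-j), with t-exponent 3j − 1(15−j) = 4j − 15.
Set 4j − 15 = 25: j = 10.
C(15,10) = 3003; 1^10 = 1; (-3)^5 = -243.
Coefficient = 3003 · 1 · (-243) = -729729.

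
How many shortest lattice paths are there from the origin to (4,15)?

Each path is a sequence of 19 steps with 4 rights: C(19,4) = 3876.

3876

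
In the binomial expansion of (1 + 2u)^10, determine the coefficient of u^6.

13440

The general term is C(10,j)·(1)^j·(2u)^(10-j); the u^6 term has j = 4.
C(10,4) = 210.
Coefficient = C(10,4) · 2^6 = 210 · 64 = 13440.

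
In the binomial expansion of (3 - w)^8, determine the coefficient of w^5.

The general term is C(8,j)·(3)^j·(-w)^(8-j); the w^5 term has j = 3.
C(8,3) = 56.
Coefficient = C(8,3) · 3^3 · (-1)^5 = 56 · 27 · (-1) = -1512.

-1512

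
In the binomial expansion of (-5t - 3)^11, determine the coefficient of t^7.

-2088281250

The general term is C(11,j)·(-5t)^j·(-3)^(11-j); the t^7 term has j = 7.
C(11,7) = 330.
Coefficient = C(11,7) · (-5)^7 · (-3)^4 = 330 · (-78125) · 81 = -2088281250.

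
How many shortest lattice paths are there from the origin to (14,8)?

319770

Each path is a sequence of 22 steps with 14 rights: C(22,14) = 319770.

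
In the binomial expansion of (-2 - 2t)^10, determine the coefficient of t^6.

215040

The general term is C(10,j)·(-2)^j·(-2t)^(10-j); the t^6 term has j = 4.
C(10,4) = 210.
Coefficient = C(10,4) · (-2)^4 · (-2)^6 = 210 · 16 · 64 = 215040.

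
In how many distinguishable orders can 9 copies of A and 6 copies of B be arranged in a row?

Choose positions for the A's: C(15,9) = 5005.

5005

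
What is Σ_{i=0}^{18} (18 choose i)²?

9075135300

Σ C(18,i)² is the coefficient of x^18 in (1+x)^18(1+x)^18 = (1+x)^36, i.e. C(36,18) = 9075135300.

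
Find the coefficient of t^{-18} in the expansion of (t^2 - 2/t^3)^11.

42240

General term: C(11,j)·(t^2)^j·(-2/t^3)^(11-j), with t-exponent 2j − 3(11−j) = 5j − 33.
Set 5j − 33 = -18: j = 3.
C(11,3) = 165; 1^3 = 1; (-2)^8 = 256.
Coefficient = 165 · 1 · 256 = 42240.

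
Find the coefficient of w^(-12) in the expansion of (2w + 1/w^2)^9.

144

General term: C(9,j)·(2w)^j·(1/w^2)^(9-j), with w-exponent 1j − 2(9−j) = 3j − 18.
Set 3j − 18 = -12: j = 2.
C(9,2) = 36; 2^2 = 4; 1^7 = 1.
Coefficient = 36 · 4 · 1 = 144.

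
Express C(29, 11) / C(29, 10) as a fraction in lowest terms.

19/11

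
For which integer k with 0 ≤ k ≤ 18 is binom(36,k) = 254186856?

C(36,k) increases on 0 ≤ k ≤ 18. C(36,9) = 94143280 and C(36,10) = 254186856, so k = 10.

10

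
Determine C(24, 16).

735471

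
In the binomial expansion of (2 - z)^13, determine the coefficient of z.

The general term is C(13,j)·(2)^j·(-z)^(13-j); the z^1 term has j = 12.
C(13,12) = 13.
Coefficient = C(13,12) · 2^12 · (-1)^1 = 13 · 4096 · (-1) = -53248.

-53248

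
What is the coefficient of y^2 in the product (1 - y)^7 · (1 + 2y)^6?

Coefficient of y^2 = Σ_{j} C(7,j)·(-1)^j·C(6,2-j)·2^(2-j) for j from 0 to 2.
= 60 + (-84) + 21 = -3.

-3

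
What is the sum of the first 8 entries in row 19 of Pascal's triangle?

94184

1 + 19 + 171 + 969 + 3876 + 11628 + 27132 + 50388 = 94184.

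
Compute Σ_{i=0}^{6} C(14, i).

6476

1 + 14 + 91 + 364 + 1001 + 2002 + 3003 = 6476.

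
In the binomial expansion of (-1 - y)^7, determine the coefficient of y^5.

The general term is C(7,j)·(-1)^j·(-y)^(7-j); the y^5 term has j = 2.
C(7,2) = 21.
Coefficient = C(7,2) · (-1)^5 = 21 · (-1) = -21.

-21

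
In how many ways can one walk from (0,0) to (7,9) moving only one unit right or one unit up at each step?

11440

Each path is a sequence of 16 steps with 7 rights: C(16,7) = 11440.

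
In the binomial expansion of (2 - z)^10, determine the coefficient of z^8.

180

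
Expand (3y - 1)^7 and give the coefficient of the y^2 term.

-189

The general term is C(7,j)·(3y)^j·(-1)^(7-j); the y^2 term has j = 2.
C(7,2) = 21.
Coefficient = C(7,2) · 3^2 · (-1)^5 = 21 · 9 · (-1) = -189.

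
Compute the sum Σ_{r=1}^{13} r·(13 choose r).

Since r·C(13,r) = 13·C(12,r−1), the sum is 13·2^12 = 13·4096 = 53248.

53248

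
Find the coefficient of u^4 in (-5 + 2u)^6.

6000

The general term is C(6,j)·(-5)^j·(2u)^(6-j); the u^4 term has j = 2.
C(6,2) = 15.
Coefficient = C(6,2) · (-5)^2 · 2^4 = 15 · 25 · 16 = 6000.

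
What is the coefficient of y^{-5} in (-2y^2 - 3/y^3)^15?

General term: C(15,j)·(-2y^2)^j·(-3/y^3)^(15-j), with y-exponent 2j − 3(15−j) = 5j − 45.
Set 5j − 45 = -5: j = 8.
C(15,8) = 6435; (-2)^8 = 256; (-3)^7 = -2187.
Coefficient = 6435 · 256 · (-2187) = -3602776320.

-3602776320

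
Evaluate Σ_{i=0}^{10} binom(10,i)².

184756

Σ C(10,i)² is the coefficient of x^10 in (1+x)^10(1+x)^10 = (1+x)^20, i.e. C(20,10) = 184756.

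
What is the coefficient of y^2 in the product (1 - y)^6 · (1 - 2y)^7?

Coefficient of y^2 = Σ_{j} C(6,j)·(-1)^j·C(7,2-j)·(-2)^(2-j) for j from 0 to 2.
= 84 + 84 + 15 = 183.

183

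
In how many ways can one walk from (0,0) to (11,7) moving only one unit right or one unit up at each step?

31824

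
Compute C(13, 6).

C(13,6) = (13·12·11·10·9·8) / 6! = 1235520 / 720 = 1716.

1716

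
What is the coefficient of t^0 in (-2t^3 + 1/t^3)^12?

59136

General term: C(12,j)·(-2t^3)^j·(1/t^3)^(12-j), with t-exponent 3j − 3(12−j) = 6j − 36.
Set 6j − 36 = 0: j = 6.
C(12,6) = 924; (-2)^6 = 64; 1^6 = 1.
Coefficient = 924 · 64 · 1 = 59136.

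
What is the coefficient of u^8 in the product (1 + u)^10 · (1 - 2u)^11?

-3915

Coefficient of u^8 = Σ_{j} C(10,j)·1^j·C(11,8-j)·(-2)^(8-j) for j from 0 to 8.
= 42240 + (-422400) + 1330560 + (-1774080) + 1108800 + (-332640) + 46200 + (-2640) + 45 = -3915.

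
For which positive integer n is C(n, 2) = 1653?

58

n(n−1)/2 = 1653 ⇒ n(n−1) = 3306. Since 58·57 = 3306, n = 58.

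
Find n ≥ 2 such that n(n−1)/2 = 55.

11

n(n−1)/2 = 55 ⇒ n(n−1) = 110. Since 11·10 = 110, n = 11.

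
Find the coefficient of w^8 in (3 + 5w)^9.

The general term is C(9,j)·(3)^j·(5w)^(9-j); the w^8 term has j = 1.
C(9,1) = 9.
Coefficient = C(9,1) · 3^1 · 5^8 = 9 · 3 · 390625 = 10546875.

10546875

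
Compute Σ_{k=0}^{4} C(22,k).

9109

1 + 22 + 231 + 1540 + 7315 = 9109.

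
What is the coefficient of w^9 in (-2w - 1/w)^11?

-11264

General term: C(11,j)·(-2w)^j·(-1/w)^(11-j), with w-exponent 1j − 1(11−j) = 2j − 11.
Set 2j − 11 = 9: j = 10.
C(11,10) = 11; (-2)^10 = 1024; (-1)^1 = -1.
Coefficient = 11 · 1024 · (-1) = -11264.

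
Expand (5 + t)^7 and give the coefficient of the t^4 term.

4375

The general term is C(7,j)·(5)^j·(t)^(7-j); the t^4 term has j = 3.
C(7,3) = 35.
Coefficient = C(7,3) · 5^3 = 35 · 125 = 4375.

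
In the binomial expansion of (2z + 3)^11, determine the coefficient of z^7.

3421440

The general term is C(11,j)·(2z)^j·(3)^(11-j); the z^7 term has j = 7.
C(11,7) = 330.
Coefficient = C(11,7) · 2^7 · 3^4 = 330 · 128 · 81 = 3421440.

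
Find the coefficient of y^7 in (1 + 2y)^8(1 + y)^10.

359768

Coefficient of y^7 = Σ_{j} C(8,j)·2^j·C(10,7-j)·1^(7-j) for j from 0 to 7.
= 120 + 3360 + 28224 + 94080 + 134400 + 80640 + 17920 + 1024 = 359768.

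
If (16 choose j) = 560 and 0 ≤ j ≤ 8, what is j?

C(16,j) increases on 0 ≤ j ≤ 8. C(16,2) = 120 and C(16,3) = 560, so j = 3.

3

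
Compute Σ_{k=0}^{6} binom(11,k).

1486

1 + 11 + 55 + 165 + 330 + 462 + 462 = 1486.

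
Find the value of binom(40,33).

C(40,33) = C(40,7) by symmetry.
C(40,7) = (40·39·38·37·36·35·34) / 7! = 93963542400 / 5040 = 18643560.

18643560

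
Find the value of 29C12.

C(29,12) = (29·28·27·26·25·24·23·22·21·20·19·18) / 12! = 24858235898496000 / 479001600 = 51895935.

51895935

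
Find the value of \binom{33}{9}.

C(33,9) = (33·32·31·30·29·28·27·26·25) / 9! = 13995229248000 / 362880 = 38567100.

38567100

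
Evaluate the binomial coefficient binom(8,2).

28

C(8,2) = (8·7) / 2! = 56 / 2 = 28.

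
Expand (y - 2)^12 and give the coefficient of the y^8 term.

The general term is C(12,j)·(y)^j·(-2)^(12-j); the y^8 term has j = 8.
C(12,8) = 495.
Coefficient = C(12,8) · (-2)^4 = 495 · 16 = 7920.

7920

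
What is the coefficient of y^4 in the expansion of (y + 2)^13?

366080

The general term is C(13,j)·(y)^j·(2)^(13-j); the y^4 term has j = 4.
C(13,4) = 715.
Coefficient = C(13,4) · 2^9 = 715 · 512 = 366080.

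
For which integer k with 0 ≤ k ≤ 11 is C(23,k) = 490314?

C(23,k) increases on 0 ≤ k ≤ 11. C(23,7) = 245157 and C(23,8) = 490314, so k = 8.

8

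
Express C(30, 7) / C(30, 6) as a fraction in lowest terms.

C(n,k+1)/C(n,k) = (n−k)/(k+1) = (30−6)/(6+1) = 24/7.

24/7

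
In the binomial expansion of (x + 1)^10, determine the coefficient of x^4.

210

The general term is C(10,j)·(x)^j·(1)^(10-j); the x^4 term has j = 4.
C(10,4) = 210.
Coefficient = C(10,4) = 210.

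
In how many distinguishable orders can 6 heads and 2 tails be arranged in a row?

28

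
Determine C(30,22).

5852925

C(30,22) = C(30,8) by symmetry.
C(30,8) = (30·29·28·27·26·25·24·23) / 8! = 235989936000 / 40320 = 5852925.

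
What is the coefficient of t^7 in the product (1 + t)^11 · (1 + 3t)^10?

Coefficient of t^7 = Σ_{j} C(11,j)·1^j·C(10,7-j)·3^(7-j) for j from 0 to 7.
= 262440 + 1683990 + 3367980 + 2806650 + 1069200 + 187110 + 13860 + 330 = 9391560.

9391560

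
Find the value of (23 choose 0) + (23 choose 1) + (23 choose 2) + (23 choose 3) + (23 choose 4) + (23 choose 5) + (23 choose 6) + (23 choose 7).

1 + 23 + 253 + 1771 + 8855 + 33649 + 100947 + 245157 = 390656.

390656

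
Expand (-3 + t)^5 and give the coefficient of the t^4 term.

-15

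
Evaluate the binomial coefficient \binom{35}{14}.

2319959400

C(35,14) = (35·34·33·32·31·30·29·28·27·26·25·24·23·22) / 14! = 202250096145377280000 / 87178291200 = 2319959400.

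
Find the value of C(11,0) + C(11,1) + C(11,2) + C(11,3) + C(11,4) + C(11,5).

1024

1 + 11 + 55 + 165 + 330 + 462 = 1024.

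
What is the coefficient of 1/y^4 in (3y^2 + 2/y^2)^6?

General term: C(6,j)·(3y^2)^j·(2/y^2)^(6-j), with y-exponent 2j − 2(6−j) = 4j − 12.
Set 4j − 12 = -4: j = 2.
C(6,2) = 15; 3^2 = 9; 2^4 = 16.
Coefficient = 15 · 9 · 16 = 2160.

2160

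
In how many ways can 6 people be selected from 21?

This is C(21,6) = 54264.

54264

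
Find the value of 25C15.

3268760

C(25,15) = C(25,10) by symmetry.
C(25,10) = (25·24·23·22·21·20·19·18·17·16) / 10! = 11861676288000 / 3628800 = 3268760.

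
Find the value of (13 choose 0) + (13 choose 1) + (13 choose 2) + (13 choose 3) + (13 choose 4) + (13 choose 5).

1 + 13 + 78 + 286 + 715 + 1287 = 2380.

2380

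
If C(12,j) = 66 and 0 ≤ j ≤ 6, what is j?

2

C(12,j) increases on 0 ≤ j ≤ 6. C(12,1) = 12 and C(12,2) = 66, so j = 2.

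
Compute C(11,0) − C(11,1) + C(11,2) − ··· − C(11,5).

The partial alternating sum Σ_{k=0}^{5} (−1)^k C(11,k) = (−1)^5 C(10,5) = -252.

-252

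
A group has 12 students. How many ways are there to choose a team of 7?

This is C(12,7) = 792.

792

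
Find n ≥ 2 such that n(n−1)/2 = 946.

n(n−1)/2 = 946 ⇒ n(n−1) = 1892. Since 44·43 = 1892, n = 44.

44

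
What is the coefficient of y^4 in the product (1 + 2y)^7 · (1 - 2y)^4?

Coefficient of y^4 = Σ_{j} C(7,j)·2^j·C(4,4-j)·(-2)^(4-j) for j from 0 to 4.
= 16 + (-448) + 2016 + (-2240) + 560 = -96.

-96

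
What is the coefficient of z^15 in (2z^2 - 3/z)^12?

General term: C(12,j)·(2z^2)^j·(-3/z)^(12-j), with z-exponent 2j − 1(12−j) = 3j − 12.
Set 3j − 12 = 15: j = 9.
C(12,9) = 220; 2^9 = 512; (-3)^3 = -27.
Coefficient = 220 · 512 · (-27) = -3041280.

-3041280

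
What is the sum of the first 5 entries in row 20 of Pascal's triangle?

1 + 20 + 190 + 1140 + 4845 = 6196.

6196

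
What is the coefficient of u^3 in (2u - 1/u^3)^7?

General term: C(7,j)·(2u)^j·(-1/u^3)^(7-j), with u-exponent 1j − 3(7−j) = 4j − 21.
Set 4j − 21 = 3: j = 6.
C(7,6) = 7; 2^6 = 64; (-1)^1 = -1.
Coefficient = 7 · 64 · (-1) = -448.

-448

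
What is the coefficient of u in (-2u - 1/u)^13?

-219648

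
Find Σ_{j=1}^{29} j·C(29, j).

Differentiating (1+x)^29 and setting x=1: Σ j·C(29,j) = 29·2^28 = 7784628224.

7784628224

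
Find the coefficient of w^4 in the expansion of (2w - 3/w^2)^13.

General term: C(13,j)·(2w)^j·(-3/w^2)^(13-j), with w-exponent 1j − 2(13−j) = 3j − 26.
Set 3j − 26 = 4: j = 10.
C(13,10) = 286; 2^10 = 1024; (-3)^3 = -27.
Coefficient = 286 · 1024 · (-27) = -7907328.

-7907328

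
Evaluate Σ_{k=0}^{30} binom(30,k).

1073741824

The entries of row 30 sum to 2^30 = 1073741824.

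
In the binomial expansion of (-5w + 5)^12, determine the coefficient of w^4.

120849609375

The general term is C(12,j)·(-5w)^j·(5)^(12-j); the w^4 term has j = 4.
C(12,4) = 495.
Coefficient = C(12,4) · (-5)^4 · 5^8 = 495 · 625 · 390625 = 120849609375.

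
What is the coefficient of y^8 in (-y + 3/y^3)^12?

General term: C(12,j)·(-y)^j·(3/y^3)^(12-j), with y-exponent 1j − 3(12−j) = 4j − 36.
Set 4j − 36 = 8: j = 11.
C(12,11) = 12; (-1)^11 = -1; 3^1 = 3.
Coefficient = 12 · (-1) · 3 = -36.

-36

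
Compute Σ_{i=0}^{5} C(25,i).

68406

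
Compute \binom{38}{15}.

C(38,15) = (38·37·36·35·34·33·32·31·30·29·28·27·26·25·24) / 15! = 20231404874494894080000 / 1307674368000 = 15471286560.

15471286560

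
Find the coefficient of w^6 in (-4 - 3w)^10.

39191040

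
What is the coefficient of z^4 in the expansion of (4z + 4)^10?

220200960

The general term is C(10,j)·(4z)^j·(4)^(10-j); the z^4 term has j = 4.
C(10,4) = 210.
Coefficient = C(10,4) · 4^4 · 4^6 = 210 · 256 · 4096 = 220200960.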